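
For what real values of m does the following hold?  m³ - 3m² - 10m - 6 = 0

m = -1.1623 or m = -1 or m = 5.1623

Possible rational roots are divisors of -6. Testing m = -1 gives 0, so (m + 1) is a factor.
Divide: m³ - 3m² - 10m - 6 = (m + 1)(m² - 4m - 6).
Apply the quadratic formula to m² - 4m - 6 = 0: m = (4 ± √40)/2, i.e. m ≈ 5.1623 or m ≈ -1.1623.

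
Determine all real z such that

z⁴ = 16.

Let u = z². The equation becomes u² - 16 = 0.
Factor: (u - 4)(u + 4) = 0, so u = 4 or u = -4.
z² = 4 gives z = ±2.
z² = -4 < 0 has no real solution.

z = -2 or z = 2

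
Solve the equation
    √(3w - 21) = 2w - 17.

Square both sides: 3w - 21 = (2w - 17)².
Expand and rearrange: 4w² - 71w + 310 = 0.
Solving gives w = 10 or w = 7.75.
Check each candidate in the original equation:
  w = 10: √(9) = 3, while 2w - 17 = 3 — valid.
  w = 7.75: √(2.25) = 1.5, while 2w - 17 = -1.5 — extraneous.

w = 10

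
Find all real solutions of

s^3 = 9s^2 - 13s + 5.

s = 0.6834 or s = 1 or s = 7.3166

Rearrange: s^3 - 9s^2 + 13s - 5 = 0.
Possible rational roots are divisors of -5. Testing s = 1 gives 0, so (s - 1) is a factor.
Divide: s^3 - 9s^2 + 13s - 5 = (s - 1)(s^2 - 8s + 5).
Apply the quadratic formula to s^2 - 8s + 5 = 0: s = (8 +/- sqrt(44))/2, i.e. s ~= 7.3166 or s ~= 0.6834.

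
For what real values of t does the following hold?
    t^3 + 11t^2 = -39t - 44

Rearrange: t^3 + 11t^2 + 39t + 44 = 0.
Possible rational roots are divisors of 44. Testing t = -4 gives 0, so (t + 4) is a factor.
Divide: t^3 + 11t^2 + 39t + 44 = (t + 4)(t^2 + 7t + 11).
Apply the quadratic formula to t^2 + 7t + 11 = 0: t = (-7 +/- sqrt(5))/2, i.e. t ~= -2.382 or t ~= -4.618.

t = -4.618 or t = -4 or t = -2.382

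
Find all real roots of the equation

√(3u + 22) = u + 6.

Square both sides: 3u + 22 = (u + 6)².
Expand and rearrange: u² + 9u + 14 = 0.
Solving gives u = -2 or u = -7.
Check each candidate in the original equation:
  u = -2: √(16) = 4, while u + 6 = 4 — valid.
  u = -7: √(1) = 1, while u + 6 = -1 — extraneous.

u = -2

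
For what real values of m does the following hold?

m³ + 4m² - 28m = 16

Rearrange: m³ + 4m² - 28m - 16 = 0.
Possible rational roots are divisors of -16. Testing m = 4 gives 0, so (m - 4) is a factor.
Divide: m³ + 4m² - 28m - 16 = (m - 4)(m² + 8m + 4).
Apply the quadratic formula to m² + 8m + 4 = 0: m = (-8 ± √48)/2, i.e. m ≈ -0.5359 or m ≈ -7.4641.

m = -7.4641 or m = -0.5359 or m = 4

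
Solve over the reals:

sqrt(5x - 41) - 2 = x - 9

x = 9 or x = 10

Isolate the radical: sqrt(5x - 41) = x - 7.
Square both sides: 5x - 41 = (x - 7)^2.
Expand and rearrange: x^2 - 19x + 90 = 0.
Solving gives x = 10 or x = 9.
Check each candidate in the original equation:
  x = 10: sqrt(9) = 3, while x - 7 = 3 — valid.
  x = 9: sqrt(4) = 2, while x - 7 = 2 — valid.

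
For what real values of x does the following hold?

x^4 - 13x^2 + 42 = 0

x = -2.6458 or x = -2.4495 or x = 2.4495 or x = 2.6458

Let u = x^2. The equation becomes u^2 - 13u + 42 = 0.
Factor: (u - 6)(u - 7) = 0, so u = 6 or u = 7.
x^2 = 6 gives x = +/-sqrt(6) ~= +/-2.4495.
x^2 = 7 gives x = +/-sqrt(7) ~= +/-2.6458.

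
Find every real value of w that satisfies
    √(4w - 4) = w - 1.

Square both sides: 4w - 4 = (w - 1)².
Expand and rearrange: w² - 6w + 5 = 0.
Solving gives w = 5 or w = 1.
Check each candidate in the original equation:
  w = 5: √(16) = 4, while w - 1 = 4 — valid.
  w = 1: √(0) = 0, while w - 1 = 0 — valid.

w = 1 or w = 5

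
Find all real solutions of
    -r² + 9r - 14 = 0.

Factor: -1(r - 2)(r - 7) = 0.
So r = 2 or r = 7.

r = 2 or r = 7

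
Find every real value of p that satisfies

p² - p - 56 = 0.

p = -7 or p = 8

Factor: (p - 8)(p + 7) = 0.
So p = 8 or p = -7.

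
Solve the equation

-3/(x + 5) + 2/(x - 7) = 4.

x = -5.7216 or x = 7.4716

Multiply both sides by (x + 5)(x - 7):
-3(x - 7) + 2(x + 5) = 4(x + 5)(x - 7).
Expand and collect terms: 4x^2 - 7x - 171 = 0.
By the quadratic formula, x = (7 +/- sqrt(2785)) / 8, so x ~= 7.4716 or x ~= -5.7216.
Neither value makes a denominator zero (x != -5, x != 7), so both are valid.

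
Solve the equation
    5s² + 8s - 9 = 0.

Discriminant: (8)² − 4·5·(-9) = 244.
Quadratic formula: s = (-8 ± √244) / 10.
So s = -4/5 + √(61)/5 ≈ 0.762 or s = -√(61)/5 - 4/5 ≈ -2.362.

s = -2.362 or s = 0.762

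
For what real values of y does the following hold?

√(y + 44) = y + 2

Square both sides: y + 44 = (y + 2)².
Expand and rearrange: y² + 3y - 40 = 0.
Solving gives y = 5 or y = -8.
Check each candidate in the original equation:
  y = 5: √(49) = 7, while y + 2 = 7 — valid.
  y = -8: √(36) = 6, while y + 2 = -6 — extraneous.

y = 5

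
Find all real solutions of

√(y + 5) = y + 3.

y = -1

Square both sides: y + 5 = (y + 3)².
Expand and rearrange: y² + 5y + 4 = 0.
Solving gives y = -1 or y = -4.
Check each candidate in the original equation:
  y = -1: √(4) = 2, while y + 3 = 2 — valid.
  y = -4: √(1) = 1, while y + 3 = -1 — extraneous.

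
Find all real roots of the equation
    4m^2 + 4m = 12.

m = -2.3028 or m = 1.3028

Rearrange to standard form: 4m^2 + 4m - 12 = 0.
Discriminant: (4)^2 - 4*4*(-12) = 208.
Quadratic formula: m = (-4 +/- sqrt(208)) / 8.
So m = -1/2 + sqrt(13)/2 ~= 1.3028 or m = -sqrt(13)/2 - 1/2 ~= -2.3028.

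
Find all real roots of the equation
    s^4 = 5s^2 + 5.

Let u = s^2. The equation becomes u^2 - 5u - 5 = 0.
By the quadratic formula, u = 5/2 + 3*sqrt(5)/2 or u = 5/2 - 3*sqrt(5)/2.
s^2 = 5/2 + 3*sqrt(5)/2 gives s = +/-sqrt(5/2 + 3*sqrt(5)/2) ~= +/-2.4195.
s^2 = 5/2 - 3*sqrt(5)/2 < 0 has no real solution.

s = -2.4195 or s = 2.4195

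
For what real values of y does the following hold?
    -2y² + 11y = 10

Rearrange to standard form: -2y² + 11y - 10 = 0.
Discriminant: (11)² − 4·(-2)·(-10) = 41.
Quadratic formula: y = (-11 ± √41) / (-4).
So y = 11/4 - √(41)/4 ≈ 1.1492 or y = √(41)/4 + 11/4 ≈ 4.3508.

y = 1.1492 or y = 4.3508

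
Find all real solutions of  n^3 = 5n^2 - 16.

n = -1.5616 or n = 2.5616 or n = 4

Rearrange: n^3 - 5n^2 + 16 = 0.
Possible rational roots are divisors of 16. Testing n = 4 gives 0, so (n - 4) is a factor.
Divide: n^3 - 5n^2 + 16 = (n - 4)(n^2 - n - 4).
Apply the quadratic formula to n^2 - n - 4 = 0: n = (1 +/- sqrt(17))/2, i.e. n ~= 2.5616 or n ~= -1.5616.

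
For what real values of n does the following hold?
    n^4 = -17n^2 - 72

Let u = n^2. The equation becomes u^2 + 17u + 72 = 0.
Factor: (u + 9)(u + 8) = 0, so u = -9 or u = -8.
n^2 = -9 < 0 has no real solution.
n^2 = -8 < 0 has no real solution.

No real solutions.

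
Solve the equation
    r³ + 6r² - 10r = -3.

Rearrange: r³ + 6r² - 10r + 3 = 0.
Possible rational roots are divisors of 3. Testing r = 1 gives 0, so (r - 1) is a factor.
Divide: r³ + 6r² - 10r + 3 = (r - 1)(r² + 7r - 3).
Apply the quadratic formula to r² + 7r - 3 = 0: r = (-7 ± √61)/2, i.e. r ≈ 0.4051 or r ≈ -7.4051.

r = -7.4051 or r = 0.4051 or r = 1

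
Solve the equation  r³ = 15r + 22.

r = -2.4641 or r = -2 or r = 4.4641

Rearrange: r³ - 15r - 22 = 0.
Possible rational roots are divisors of -22. Testing r = -2 gives 0, so (r + 2) is a factor.
Divide: r³ - 15r - 22 = (r + 2)(r² - 2r - 11).
Apply the quadratic formula to r² - 2r - 11 = 0: r = (2 ± √48)/2, i.e. r ≈ 4.4641 or r ≈ -2.4641.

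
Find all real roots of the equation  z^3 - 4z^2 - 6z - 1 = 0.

z = -1 or z = -0.1926 or z = 5.1926

Possible rational roots are divisors of -1. Testing z = -1 gives 0, so (z + 1) is a factor.
Divide: z^3 - 4z^2 - 6z - 1 = (z + 1)(z^2 - 5z - 1).
Apply the quadratic formula to z^2 - 5z - 1 = 0: z = (5 +/- sqrt(29))/2, i.e. z ~= 5.1926 or z ~= -0.1926.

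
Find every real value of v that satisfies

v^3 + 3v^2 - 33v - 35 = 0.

v = -7 or v = -1 or v = 5

Possible rational roots are divisors of -35. Testing v = 5 gives 0, so (v - 5) is a factor.
Divide: v^3 + 3v^2 - 33v - 35 = (v - 5)(v^2 + 8v + 7).
Factor the quadratic: v = -1 or v = -7.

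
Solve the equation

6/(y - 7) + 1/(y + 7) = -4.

y = -7.2793 or y = 5.5293

Multiply both sides by (y - 7)(y + 7):
6(y + 7) + (y - 7) = -4(y - 7)(y + 7).
Expand and collect terms: -4y² - 7y + 161 = 0.
By the quadratic formula, y = (7 ± √2625) / -8, so y ≈ -7.2793 or y ≈ 5.5293.
Neither value makes a denominator zero (y ≠ 7, y ≠ -7), so both are valid.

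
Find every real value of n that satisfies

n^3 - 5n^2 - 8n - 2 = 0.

Possible rational roots are divisors of -2. Testing n = -1 gives 0, so (n + 1) is a factor.
Divide: n^3 - 5n^2 - 8n - 2 = (n + 1)(n^2 - 6n - 2).
Apply the quadratic formula to n^2 - 6n - 2 = 0: n = (6 +/- sqrt(44))/2, i.e. n ~= 6.3166 or n ~= -0.3166.

n = -1 or n = -0.3166 or n = 6.3166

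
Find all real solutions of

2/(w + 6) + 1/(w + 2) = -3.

Multiply both sides by (w + 6)(w + 2):
2(w + 2) + (w + 6) = -3(w + 6)(w + 2).
Expand and collect terms: -3w^2 - 27w - 46 = 0.
By the quadratic formula, w = (27 +/- sqrt(177)) / -6, so w ~= -6.7174 or w ~= -2.2826.
Neither value makes a denominator zero (w != -6, w != -2), so both are valid.

w = -6.7174 or w = -2.2826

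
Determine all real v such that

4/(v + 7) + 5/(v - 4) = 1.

v = -4.4833 or v = 10.4833

Multiply both sides by (v + 7)(v - 4):
4(v - 4) + 5(v + 7) = (v + 7)(v - 4).
Expand and collect terms: v² - 6v - 47 = 0.
By the quadratic formula, v = (6 ± √224) / 2, so v ≈ 10.4833 or v ≈ -4.4833.
Neither value makes a denominator zero (v ≠ -7, v ≠ 4), so both are valid.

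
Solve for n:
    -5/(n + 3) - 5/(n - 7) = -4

Multiply both sides by (n + 3)(n - 7):
-5(n - 7) - 5(n + 3) = -4(n + 3)(n - 7).
Expand and collect terms: -4n^2 + 26n + 64 = 0.
By the quadratic formula, n = (-26 +/- sqrt(1700)) / -8, so n ~= -1.9039 or n ~= 8.4039.
Neither value makes a denominator zero (n != -3, n != 7), so both are valid.

n = -1.9039 or n = 8.4039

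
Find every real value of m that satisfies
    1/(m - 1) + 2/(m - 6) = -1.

m = -0.4495 or m = 4.4495

Multiply both sides by (m - 1)(m - 6):
(m - 6) + 2(m - 1) = -(m - 1)(m - 6).
Expand and collect terms: -m² + 4m + 2 = 0.
By the quadratic formula, m = (-4 ± √24) / -2, so m ≈ -0.4495 or m ≈ 4.4495.
Neither value makes a denominator zero (m ≠ 1, m ≠ 6), so both are valid.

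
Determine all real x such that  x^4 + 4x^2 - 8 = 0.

Let u = x^2. The equation becomes u^2 + 4u - 8 = 0.
By the quadratic formula, u = -2 + 2*sqrt(3) or u = -2*sqrt(3) - 2.
x^2 = -2 + 2*sqrt(3) gives x = +/-sqrt(-2 + 2*sqrt(3)) ~= +/-1.21.
x^2 = -2*sqrt(3) - 2 < 0 has no real solution.

x = -1.21 or x = 1.21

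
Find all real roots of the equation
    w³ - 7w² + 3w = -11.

w = -1 or w = 1.7639 or w = 6.2361

Rearrange: w³ - 7w² + 3w + 11 = 0.
Possible rational roots are divisors of 11. Testing w = -1 gives 0, so (w + 1) is a factor.
Divide: w³ - 7w² + 3w + 11 = (w + 1)(w² - 8w + 11).
Apply the quadratic formula to w² - 8w + 11 = 0: w = (8 ± √20)/2, i.e. w ≈ 6.2361 or w ≈ 1.7639.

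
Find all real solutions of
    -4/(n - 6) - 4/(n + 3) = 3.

Multiply both sides by (n - 6)(n + 3):
-4(n + 3) - 4(n - 6) = 3(n - 6)(n + 3).
Expand and collect terms: 3n^2 - n - 66 = 0.
By the quadratic formula, n = (1 +/- sqrt(793)) / 6, so n ~= 4.86 or n ~= -4.5267.
Neither value makes a denominator zero (n != 6, n != -3), so both are valid.

n = -4.5267 or n = 4.86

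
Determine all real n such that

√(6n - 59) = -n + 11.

Square both sides: 6n - 59 = (-n + 11)².
Expand and rearrange: n² - 28n + 180 = 0.
Solving gives n = 18 or n = 10.
Check each candidate in the original equation:
  n = 18: √(49) = 7, while -n + 11 = -7 — extraneous.
  n = 10: √(1) = 1, while -n + 11 = 1 — valid.

n = 10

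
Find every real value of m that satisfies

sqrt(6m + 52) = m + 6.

Square both sides: 6m + 52 = (m + 6)^2.
Expand and rearrange: m^2 + 6m - 16 = 0.
Solving gives m = 2 or m = -8.
Check each candidate in the original equation:
  m = 2: sqrt(64) = 8, while m + 6 = 8 — valid.
  m = -8: sqrt(4) = 2, while m + 6 = -2 — extraneous.

m = 2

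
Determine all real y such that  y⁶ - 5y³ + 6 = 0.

Let u = y³. The equation becomes u² - 5u + 6 = 0.
Factor: (u - 2)(u - 3) = 0, so u = 2 or u = 3.
y³ = 2 gives y = ∛(2) ≈ 1.2599.
y³ = 3 gives y = ∛(3) ≈ 1.4422.

y = 1.2599 or y = 1.4422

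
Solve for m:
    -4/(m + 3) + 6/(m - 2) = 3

m = -4 or m = 3.6667

Multiply both sides by (m + 3)(m - 2):
-4(m - 2) + 6(m + 3) = 3(m + 3)(m - 2).
Expand and collect terms: 3m² + m - 44 = 0.
Factor or apply the quadratic formula: m = 3.6667 or m = -4.
Neither value makes a denominator zero (m ≠ -3, m ≠ 2), so both are valid.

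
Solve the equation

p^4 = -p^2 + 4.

Let u = p^2. The equation becomes u^2 + u - 4 = 0.
By the quadratic formula, u = -1/2 + sqrt(17)/2 or u = -sqrt(17)/2 - 1/2.
p^2 = -1/2 + sqrt(17)/2 gives p = +/-sqrt(-1/2 + sqrt(17)/2) ~= +/-1.2496.
p^2 = -sqrt(17)/2 - 1/2 < 0 has no real solution.

p = -1.2496 or p = 1.2496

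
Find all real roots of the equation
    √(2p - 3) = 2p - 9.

p = 6

Square both sides: 2p - 3 = (2p - 9)².
Expand and rearrange: 4p² - 38p + 84 = 0.
Solving gives p = 6 or p = 3.5.
Check each candidate in the original equation:
  p = 6: √(9) = 3, while 2p - 9 = 3 — valid.
  p = 3.5: √(4) = 2, while 2p - 9 = -2 — extraneous.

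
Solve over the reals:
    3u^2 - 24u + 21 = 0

Factor: 3(u - 1)(u - 7) = 0.
So u = 1 or u = 7.

u = 1 or u = 7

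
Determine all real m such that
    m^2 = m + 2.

Bring every term to one side: m^2 - m - 2 = 0.
Factor: (m - 2)(m + 1) = 0.
So m = 2 or m = -1.

m = -1 or m = 2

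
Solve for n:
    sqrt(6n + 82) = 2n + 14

Square both sides: 6n + 82 = (2n + 14)^2.
Expand and rearrange: 4n^2 + 50n + 114 = 0.
Solving gives n = -3 or n = -9.5.
Check each candidate in the original equation:
  n = -3: sqrt(64) = 8, while 2n + 14 = 8 — valid.
  n = -9.5: sqrt(25) = 5, while 2n + 14 = -5 — extraneous.

n = -3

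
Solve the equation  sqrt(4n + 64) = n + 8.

n = 0

Square both sides: 4n + 64 = (n + 8)^2.
Expand and rearrange: n^2 + 12n = 0.
Solving gives n = 0 or n = -12.
Check each candidate in the original equation:
  n = 0: sqrt(64) = 8, while n + 8 = 8 — valid.
  n = -12: sqrt(16) = 4, while n + 8 = -4 — extraneous.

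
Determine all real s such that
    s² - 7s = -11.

Rearrange to standard form: s² - 7s + 11 = 0.
Discriminant: (-7)² − 4·1·11 = 5.
Quadratic formula: s = (7 ± √5) / 2.
So s = √(5)/2 + 7/2 ≈ 4.618 or s = 7/2 - √(5)/2 ≈ 2.382.

s = 2.382 or s = 4.618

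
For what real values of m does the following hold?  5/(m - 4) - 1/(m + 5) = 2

Multiply both sides by (m - 4)(m + 5):
5(m + 5) - (m - 4) = 2(m - 4)(m + 5).
Expand and collect terms: 2m² - 2m - 69 = 0.
By the quadratic formula, m = (2 ± √556) / 4, so m ≈ 6.3949 or m ≈ -5.3949.
Neither value makes a denominator zero (m ≠ 4, m ≠ -5), so both are valid.

m = -5.3949 or m = 6.3949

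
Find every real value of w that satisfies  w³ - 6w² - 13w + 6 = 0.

Possible rational roots are divisors of 6. Testing w = -2 gives 0, so (w + 2) is a factor.
Divide: w³ - 6w² - 13w + 6 = (w + 2)(w² - 8w + 3).
Apply the quadratic formula to w² - 8w + 3 = 0: w = (8 ± √52)/2, i.e. w ≈ 7.6056 or w ≈ 0.3944.

w = -2 or w = 0.3944 or w = 7.6056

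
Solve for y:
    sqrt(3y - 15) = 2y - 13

y = 8

Square both sides: 3y - 15 = (2y - 13)^2.
Expand and rearrange: 4y^2 - 55y + 184 = 0.
Solving gives y = 8 or y = 5.75.
Check each candidate in the original equation:
  y = 8: sqrt(9) = 3, while 2y - 13 = 3 — valid.
  y = 5.75: sqrt(2.25) = 1.5, while 2y - 13 = -1.5 — extraneous.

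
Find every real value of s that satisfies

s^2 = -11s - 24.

s = -8 or s = -3

Bring every term to one side: s^2 + 11s + 24 = 0.
Factor: (s + 3)(s + 8) = 0.
So s = -3 or s = -8.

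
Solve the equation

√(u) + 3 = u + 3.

u = 0 or u = 1

Isolate the radical: √(u) = u.
Square both sides: u = (u)².
Expand and rearrange: u² - u = 0.
Solving gives u = 1 or u = 0.
Check each candidate in the original equation:
  u = 1: √(1) = 1, while u = 1 — valid.
  u = 0: √(0) = 0, while u = 0 — valid.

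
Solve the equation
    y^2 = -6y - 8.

y = -4 or y = -2

Bring every term to one side: y^2 + 6y + 8 = 0.
Factor: (y + 2)(y + 4) = 0.
So y = -2 or y = -4.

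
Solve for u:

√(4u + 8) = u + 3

Square both sides: 4u + 8 = (u + 3)².
Expand and rearrange: u² + 2u + 1 = 0.
This gives the repeated root u = -1.
Check in the original equation:
  u = -1: √(4) = 2, while u + 3 = 2 — valid.

u = -1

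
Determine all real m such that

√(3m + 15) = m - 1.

Square both sides: 3m + 15 = (m - 1)².
Expand and rearrange: m² - 5m - 14 = 0.
Solving gives m = 7 or m = -2.
Check each candidate in the original equation:
  m = 7: √(36) = 6, while m - 1 = 6 — valid.
  m = -2: √(9) = 3, while m - 1 = -3 — extraneous.

m = 7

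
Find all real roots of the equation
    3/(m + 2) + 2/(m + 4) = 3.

Multiply both sides by (m + 2)(m + 4):
3(m + 4) + 2(m + 2) = 3(m + 2)(m + 4).
Expand and collect terms: 3m^2 + 13m + 8 = 0.
By the quadratic formula, m = (-13 +/- sqrt(73)) / 6, so m ~= -0.7427 or m ~= -3.5907.
Neither value makes a denominator zero (m != -2, m != -4), so both are valid.

m = -3.5907 or m = -0.7427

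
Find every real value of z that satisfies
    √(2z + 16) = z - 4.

z = 10

Square both sides: 2z + 16 = (z - 4)².
Expand and rearrange: z² - 10z = 0.
Solving gives z = 10 or z = 0.
Check each candidate in the original equation:
  z = 10: √(36) = 6, while z - 4 = 6 — valid.
  z = 0: √(16) = 4, while z - 4 = -4 — extraneous.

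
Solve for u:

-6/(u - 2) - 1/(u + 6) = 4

u = -6.3051 or u = 0.5551

Multiply both sides by (u - 2)(u + 6):
-6(u + 6) - (u - 2) = 4(u - 2)(u + 6).
Expand and collect terms: 4u² + 23u - 14 = 0.
By the quadratic formula, u = (-23 ± √753) / 8, so u ≈ 0.5551 or u ≈ -6.3051.
Neither value makes a denominator zero (u ≠ 2, u ≠ -6), so both are valid.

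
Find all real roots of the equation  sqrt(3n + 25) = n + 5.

Square both sides: 3n + 25 = (n + 5)^2.
Expand and rearrange: n^2 + 7n = 0.
Solving gives n = 0 or n = -7.
Check each candidate in the original equation:
  n = 0: sqrt(25) = 5, while n + 5 = 5 — valid.
  n = -7: sqrt(4) = 2, while n + 5 = -2 — extraneous.

n = 0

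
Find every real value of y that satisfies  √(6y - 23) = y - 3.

y = 4 or y = 8

Square both sides: 6y - 23 = (y - 3)².
Expand and rearrange: y² - 12y + 32 = 0.
Solving gives y = 8 or y = 4.
Check each candidate in the original equation:
  y = 8: √(25) = 5, while y - 3 = 5 — valid.
  y = 4: √(1) = 1, while y - 3 = 1 — valid.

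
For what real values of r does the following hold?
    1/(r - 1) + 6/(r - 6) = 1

r = 1.4322 or r = 12.5678

Multiply both sides by (r - 1)(r - 6):
(r - 6) + 6(r - 1) = (r - 1)(r - 6).
Expand and collect terms: r^2 - 14r + 18 = 0.
By the quadratic formula, r = (14 +/- sqrt(124)) / 2, so r ~= 12.5678 or r ~= 1.4322.
Neither value makes a denominator zero (r != 1, r != 6), so both are valid.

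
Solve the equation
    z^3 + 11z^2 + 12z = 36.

Rearrange: z^3 + 11z^2 + 12z - 36 = 0.
Possible rational roots are divisors of -36. Testing z = -3 gives 0, so (z + 3) is a factor.
Divide: z^3 + 11z^2 + 12z - 36 = (z + 3)(z^2 + 8z - 12).
Apply the quadratic formula to z^2 + 8z - 12 = 0: z = (-8 +/- sqrt(112))/2, i.e. z ~= 1.2915 or z ~= -9.2915.

z = -9.2915 or z = -3 or z = 1.2915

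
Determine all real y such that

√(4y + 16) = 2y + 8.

y = -4 or y = -3

Square both sides: 4y + 16 = (2y + 8)².
Expand and rearrange: 4y² + 28y + 48 = 0.
Solving gives y = -3 or y = -4.
Check each candidate in the original equation:
  y = -3: √(4) = 2, while 2y + 8 = 2 — valid.
  y = -4: √(0) = 0, while 2y + 8 = 0 — valid.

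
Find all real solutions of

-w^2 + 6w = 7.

w = 1.5858 or w = 4.4142

Rearrange to standard form: -w^2 + 6w - 7 = 0.
Discriminant: (6)^2 - 4*(-1)*(-7) = 8.
Quadratic formula: w = (-6 +/- sqrt(8)) / (-2).
So w = 3 - sqrt(2) ~= 1.5858 or w = sqrt(2) + 3 ~= 4.4142.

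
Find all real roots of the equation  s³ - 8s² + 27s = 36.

s = 3

Rearrange: s³ - 8s² + 27s - 36 = 0.
Possible rational roots are divisors of -36. Testing s = 3 gives 0, so (s - 3) is a factor.
Divide: s³ - 8s² + 27s - 36 = (s - 3)(s² - 5s + 12).
The quadratic s² - 5s + 12 has discriminant -23 < 0, so no further real roots.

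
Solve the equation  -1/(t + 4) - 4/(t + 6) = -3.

t = -5 or t = -3.3333

Multiply both sides by (t + 4)(t + 6):
-(t + 6) - 4(t + 4) = -3(t + 4)(t + 6).
Expand and collect terms: -3t^2 - 25t - 50 = 0.
Factor or apply the quadratic formula: t = -5 or t = -3.3333.
Neither value makes a denominator zero (t != -4, t != -6), so both are valid.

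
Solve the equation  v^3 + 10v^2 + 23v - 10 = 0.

Possible rational roots are divisors of -10. Testing v = -5 gives 0, so (v + 5) is a factor.
Divide: v^3 + 10v^2 + 23v - 10 = (v + 5)(v^2 + 5v - 2).
Apply the quadratic formula to v^2 + 5v - 2 = 0: v = (-5 +/- sqrt(33))/2, i.e. v ~= 0.3723 or v ~= -5.3723.

v = -5.3723 or v = -5 or v = 0.3723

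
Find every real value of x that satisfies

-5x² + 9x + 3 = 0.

Discriminant: (9)² − 4·(-5)·3 = 141.
Quadratic formula: x = (-9 ± √141) / (-10).
So x = 9/10 - √(141)/10 ≈ -0.2874 or x = 9/10 + √(141)/10 ≈ 2.0874.

x = -0.2874 or x = 2.0874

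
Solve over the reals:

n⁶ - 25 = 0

Let u = n³. The equation becomes u² - 25 = 0.
Factor: (u - 5)(u + 5) = 0, so u = 5 or u = -5.
n³ = 5 gives n = ∛(5) ≈ 1.71.
n³ = -5 gives n = -∛(5) ≈ -1.71.

n = -1.71 or n = 1.71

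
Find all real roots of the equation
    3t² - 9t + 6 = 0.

t = 1 or t = 2

Factor: 3(t - 2)(t - 1) = 0.
So t = 2 or t = 1.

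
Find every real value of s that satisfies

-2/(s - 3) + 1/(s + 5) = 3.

s = -4.6348 or s = 2.3014

Multiply both sides by (s - 3)(s + 5):
-2(s + 5) + (s - 3) = 3(s - 3)(s + 5).
Expand and collect terms: 3s^2 + 7s - 32 = 0.
By the quadratic formula, s = (-7 +/- sqrt(433)) / 6, so s ~= 2.3014 or s ~= -4.6348.
Neither value makes a denominator zero (s != 3, s != -5), so both are valid.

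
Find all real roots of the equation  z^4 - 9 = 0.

Let u = z^2. The equation becomes u^2 - 9 = 0.
Factor: (u - 3)(u + 3) = 0, so u = 3 or u = -3.
z^2 = 3 gives z = +/-sqrt(3) ~= +/-1.7321.
z^2 = -3 < 0 has no real solution.

z = -1.7321 or z = 1.7321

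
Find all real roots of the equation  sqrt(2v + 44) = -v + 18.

Square both sides: 2v + 44 = (-v + 18)^2.
Expand and rearrange: v^2 - 38v + 280 = 0.
Solving gives v = 28 or v = 10.
Check each candidate in the original equation:
  v = 28: sqrt(100) = 10, while -v + 18 = -10 — extraneous.
  v = 10: sqrt(64) = 8, while -v + 18 = 8 — valid.

v = 10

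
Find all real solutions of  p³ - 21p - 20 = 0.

p = -4 or p = -1 or p = 5

Possible rational roots are divisors of -20. Testing p = -4 gives 0, so (p + 4) is a factor.
Divide: p³ - 21p - 20 = (p + 4)(p² - 4p - 5).
Factor the quadratic: p = 5 or p = -1.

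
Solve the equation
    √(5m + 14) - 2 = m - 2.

Isolate the radical: √(5m + 14) = m.
Square both sides: 5m + 14 = (m)².
Expand and rearrange: m² - 5m - 14 = 0.
Solving gives m = 7 or m = -2.
Check each candidate in the original equation:
  m = 7: √(49) = 7, while m = 7 — valid.
  m = -2: √(4) = 2, while m = -2 — extraneous.

m = 7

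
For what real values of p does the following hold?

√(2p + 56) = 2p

p = 4

Square both sides: 2p + 56 = (2p)².
Expand and rearrange: 4p² - 2p - 56 = 0.
Solving gives p = 4 or p = -3.5.
Check each candidate in the original equation:
  p = 4: √(64) = 8, while 2p = 8 — valid.
  p = -3.5: √(49) = 7, while 2p = -7 — extraneous.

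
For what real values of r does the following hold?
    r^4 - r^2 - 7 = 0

Let u = r^2. The equation becomes u^2 - u - 7 = 0.
By the quadratic formula, u = 1/2 + sqrt(29)/2 or u = 1/2 - sqrt(29)/2.
r^2 = 1/2 + sqrt(29)/2 gives r = +/-sqrt(1/2 + sqrt(29)/2) ~= +/-1.7868.
r^2 = 1/2 - sqrt(29)/2 < 0 has no real solution.

r = -1.7868 or r = 1.7868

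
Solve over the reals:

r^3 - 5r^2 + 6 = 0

r = -1 or r = 1.2679 or r = 4.7321

Possible rational roots are divisors of 6. Testing r = -1 gives 0, so (r + 1) is a factor.
Divide: r^3 - 5r^2 + 6 = (r + 1)(r^2 - 6r + 6).
Apply the quadratic formula to r^2 - 6r + 6 = 0: r = (6 +/- sqrt(12))/2, i.e. r ~= 4.7321 or r ~= 1.2679.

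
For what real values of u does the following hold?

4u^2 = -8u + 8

u = -2.7321 or u = 0.7321

Rearrange to standard form: 4u^2 + 8u - 8 = 0.
Discriminant: (8)^2 - 4*4*(-8) = 192.
Quadratic formula: u = (-8 +/- sqrt(192)) / 8.
So u = -1 + sqrt(3) ~= 0.7321 or u = -sqrt(3) - 1 ~= -2.7321.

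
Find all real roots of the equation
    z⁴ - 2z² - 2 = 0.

Let u = z². The equation becomes u² - 2u - 2 = 0.
By the quadratic formula, u = 1 + √(3) or u = 1 - √(3).
z² = 1 + √(3) gives z = ±√(1 + √(3)) ≈ ±1.6529.
z² = 1 - √(3) < 0 has no real solution.

z = -1.6529 or z = 1.6529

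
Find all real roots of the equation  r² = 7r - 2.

r = 0.2984 or r = 6.7016

Rearrange to standard form: r² - 7r + 2 = 0.
Discriminant: (-7)² − 4·1·2 = 41.
Quadratic formula: r = (7 ± √41) / 2.
So r = √(41)/2 + 7/2 ≈ 6.7016 or r = 7/2 - √(41)/2 ≈ 0.2984.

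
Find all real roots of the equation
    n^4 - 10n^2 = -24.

n = -2.4495 or n = -2 or n = 2 or n = 2.4495

Let u = n^2. The equation becomes u^2 - 10u + 24 = 0.
Factor: (u - 6)(u - 4) = 0, so u = 6 or u = 4.
n^2 = 6 gives n = +/-sqrt(6) ~= +/-2.4495.
n^2 = 4 gives n = +/-2.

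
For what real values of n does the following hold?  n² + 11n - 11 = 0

n = -11.9226 or n = 0.9226

Discriminant: (11)² − 4·1·(-11) = 165.
Quadratic formula: n = (-11 ± √165) / 2.
So n = -11/2 + √(165)/2 ≈ 0.9226 or n = -√(165)/2 - 11/2 ≈ -11.9226.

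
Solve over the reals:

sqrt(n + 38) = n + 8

n = -2

Square both sides: n + 38 = (n + 8)^2.
Expand and rearrange: n^2 + 15n + 26 = 0.
Solving gives n = -2 or n = -13.
Check each candidate in the original equation:
  n = -2: sqrt(36) = 6, while n + 8 = 6 — valid.
  n = -13: sqrt(25) = 5, while n + 8 = -5 — extraneous.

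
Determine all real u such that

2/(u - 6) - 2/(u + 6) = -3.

Multiply both sides by (u - 6)(u + 6):
2(u + 6) - 2(u - 6) = -3(u - 6)(u + 6).
Expand and collect terms: -3u² + 84 = 0.
By the quadratic formula, u = (0 ± √1008) / -6, so u ≈ -5.2915 or u ≈ 5.2915.
Neither value makes a denominator zero (u ≠ 6, u ≠ -6), so both are valid.

u = -5.2915 or u = 5.2915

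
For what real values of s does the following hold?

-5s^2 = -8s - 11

Rearrange to standard form: -5s^2 + 8s + 11 = 0.
Discriminant: (8)^2 - 4*(-5)*11 = 284.
Quadratic formula: s = (-8 +/- sqrt(284)) / (-10).
So s = 4/5 - sqrt(71)/5 ~= -0.8852 or s = 4/5 + sqrt(71)/5 ~= 2.4852.

s = -0.8852 or s = 2.4852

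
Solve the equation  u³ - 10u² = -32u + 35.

u = 5

Rearrange: u³ - 10u² + 32u - 35 = 0.
Possible rational roots are divisors of -35. Testing u = 5 gives 0, so (u - 5) is a factor.
Divide: u³ - 10u² + 32u - 35 = (u - 5)(u² - 5u + 7).
The quadratic u² - 5u + 7 has discriminant -3 < 0, so no further real roots.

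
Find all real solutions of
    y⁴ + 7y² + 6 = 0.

Let u = y². The equation becomes u² + 7u + 6 = 0.
Factor: (u + 6)(u + 1) = 0, so u = -6 or u = -1.
y² = -6 < 0 has no real solution.
y² = -1 < 0 has no real solution.

No real solutions.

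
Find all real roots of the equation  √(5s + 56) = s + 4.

Square both sides: 5s + 56 = (s + 4)².
Expand and rearrange: s² + 3s - 40 = 0.
Solving gives s = 5 or s = -8.
Check each candidate in the original equation:
  s = 5: √(81) = 9, while s + 4 = 9 — valid.
  s = -8: √(16) = 4, while s + 4 = -4 — extraneous.

s = 5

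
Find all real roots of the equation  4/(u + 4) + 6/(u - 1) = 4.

u = -3.2604 or u = 2.7604

Multiply both sides by (u + 4)(u - 1):
4(u - 1) + 6(u + 4) = 4(u + 4)(u - 1).
Expand and collect terms: 4u^2 + 2u - 36 = 0.
By the quadratic formula, u = (-2 +/- sqrt(580)) / 8, so u ~= 2.7604 or u ~= -3.2604.
Neither value makes a denominator zero (u != -4, u != 1), so both are valid.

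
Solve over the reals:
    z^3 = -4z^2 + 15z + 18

Rearrange: z^3 + 4z^2 - 15z - 18 = 0.
Possible rational roots are divisors of -18. Testing z = 3 gives 0, so (z - 3) is a factor.
Divide: z^3 + 4z^2 - 15z - 18 = (z - 3)(z^2 + 7z + 6).
Factor the quadratic: z = -1 or z = -6.

z = -6 or z = -1 or z = 3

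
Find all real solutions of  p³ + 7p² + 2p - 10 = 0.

Possible rational roots are divisors of -10. Testing p = 1 gives 0, so (p - 1) is a factor.
Divide: p³ + 7p² + 2p - 10 = (p - 1)(p² + 8p + 10).
Apply the quadratic formula to p² + 8p + 10 = 0: p = (-8 ± √24)/2, i.e. p ≈ -1.5505 or p ≈ -6.4495.

p = -6.4495 or p = -1.5505 or p = 1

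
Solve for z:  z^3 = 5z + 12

z = 3

Rearrange: z^3 - 5z - 12 = 0.
Possible rational roots are divisors of -12. Testing z = 3 gives 0, so (z - 3) is a factor.
Divide: z^3 - 5z - 12 = (z - 3)(z^2 + 3z + 4).
The quadratic z^2 + 3z + 4 has discriminant -7 < 0, so no further real roots.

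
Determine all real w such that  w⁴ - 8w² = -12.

w = -2.4495 or w = -1.4142 or w = 1.4142 or w = 2.4495

Let u = w². The equation becomes u² - 8u + 12 = 0.
Factor: (u - 2)(u - 6) = 0, so u = 2 or u = 6.
w² = 2 gives w = ±√(2) ≈ ±1.4142.
w² = 6 gives w = ±√(6) ≈ ±2.4495.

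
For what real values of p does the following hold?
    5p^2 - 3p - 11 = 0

p = -1.2133 or p = 1.8133

Discriminant: (-3)^2 - 4*5*(-11) = 229.
Quadratic formula: p = (3 +/- sqrt(229)) / 10.
So p = 3/10 + sqrt(229)/10 ~= 1.8133 or p = 3/10 - sqrt(229)/10 ~= -1.2133.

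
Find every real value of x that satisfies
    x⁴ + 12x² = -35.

Let u = x². The equation becomes u² + 12u + 35 = 0.
Factor: (u + 7)(u + 5) = 0, so u = -7 or u = -5.
x² = -7 < 0 has no real solution.
x² = -5 < 0 has no real solution.

No real solutions.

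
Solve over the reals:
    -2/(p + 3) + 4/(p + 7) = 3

Multiply both sides by (p + 3)(p + 7):
-2(p + 7) + 4(p + 3) = 3(p + 3)(p + 7).
Expand and collect terms: 3p^2 + 28p + 65 = 0.
Factor or apply the quadratic formula: p = -4.3333 or p = -5.
Neither value makes a denominator zero (p != -3, p != -7), so both are valid.

p = -5 or p = -4.3333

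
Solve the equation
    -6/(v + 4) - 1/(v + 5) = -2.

v = -4.886 or v = -0.614

Multiply both sides by (v + 4)(v + 5):
-6(v + 5) - (v + 4) = -2(v + 4)(v + 5).
Expand and collect terms: -2v² - 11v - 6 = 0.
By the quadratic formula, v = (11 ± √73) / -4, so v ≈ -4.886 or v ≈ -0.614.
Neither value makes a denominator zero (v ≠ -4, v ≠ -5), so both are valid.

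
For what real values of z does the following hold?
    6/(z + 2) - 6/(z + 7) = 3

z = -8.5311 or z = -0.4689

Multiply both sides by (z + 2)(z + 7):
6(z + 7) - 6(z + 2) = 3(z + 2)(z + 7).
Expand and collect terms: 3z² + 27z + 12 = 0.
By the quadratic formula, z = (-27 ± √585) / 6, so z ≈ -0.4689 or z ≈ -8.5311.
Neither value makes a denominator zero (z ≠ -2, z ≠ -7), so both are valid.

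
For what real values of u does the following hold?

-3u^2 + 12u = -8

u = -0.582 or u = 4.582

Rearrange to standard form: -3u^2 + 12u + 8 = 0.
Discriminant: (12)^2 - 4*(-3)*8 = 240.
Quadratic formula: u = (-12 +/- sqrt(240)) / (-6).
So u = 2 - 2*sqrt(15)/3 ~= -0.582 or u = 2 + 2*sqrt(15)/3 ~= 4.582.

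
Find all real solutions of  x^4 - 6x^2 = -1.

Let u = x^2. The equation becomes u^2 - 6u + 1 = 0.
By the quadratic formula, u = 2*sqrt(2) + 3 or u = 3 - 2*sqrt(2).
x^2 = 2*sqrt(2) + 3 gives x = +/-(1 + sqrt(2)) ~= +/-2.4142.
x^2 = 3 - 2*sqrt(2) gives x = +/-(-1 + sqrt(2)) ~= +/-0.4142.

x = -2.4142 or x = -0.4142 or x = 0.4142 or x = 2.4142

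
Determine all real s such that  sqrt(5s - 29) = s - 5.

Square both sides: 5s - 29 = (s - 5)^2.
Expand and rearrange: s^2 - 15s + 54 = 0.
Solving gives s = 9 or s = 6.
Check each candidate in the original equation:
  s = 9: sqrt(16) = 4, while s - 5 = 4 — valid.
  s = 6: sqrt(1) = 1, while s - 5 = 1 — valid.

s = 6 or s = 9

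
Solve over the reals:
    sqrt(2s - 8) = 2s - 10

s = 6

Square both sides: 2s - 8 = (2s - 10)^2.
Expand and rearrange: 4s^2 - 42s + 108 = 0.
Solving gives s = 6 or s = 4.5.
Check each candidate in the original equation:
  s = 6: sqrt(4) = 2, while 2s - 10 = 2 — valid.
  s = 4.5: sqrt(1) = 1, while 2s - 10 = -1 — extraneous.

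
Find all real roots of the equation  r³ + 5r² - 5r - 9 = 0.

r = -5.6056 or r = -1 or r = 1.6056

Possible rational roots are divisors of -9. Testing r = -1 gives 0, so (r + 1) is a factor.
Divide: r³ + 5r² - 5r - 9 = (r + 1)(r² + 4r - 9).
Apply the quadratic formula to r² + 4r - 9 = 0: r = (-4 ± √52)/2, i.e. r ≈ 1.6056 or r ≈ -5.6056.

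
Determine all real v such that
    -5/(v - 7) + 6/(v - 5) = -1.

Multiply both sides by (v - 7)(v - 5):
-5(v - 5) + 6(v - 7) = -(v - 7)(v - 5).
Expand and collect terms: -v² + 11v - 18 = 0.
Factor or apply the quadratic formula: v = 2 or v = 9.
Neither value makes a denominator zero (v ≠ 7, v ≠ 5), so both are valid.

v = 2 or v = 9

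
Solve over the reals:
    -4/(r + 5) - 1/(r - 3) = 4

Multiply both sides by (r + 5)(r - 3):
-4(r - 3) - (r + 5) = 4(r + 5)(r - 3).
Expand and collect terms: 4r² + 13r - 67 = 0.
By the quadratic formula, r = (-13 ± √1241) / 8, so r ≈ 2.7785 or r ≈ -6.0285.
Neither value makes a denominator zero (r ≠ -5, r ≠ 3), so both are valid.

r = -6.0285 or r = 2.7785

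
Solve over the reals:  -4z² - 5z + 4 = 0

z = -1.8042 or z = 0.5542

Discriminant: (-5)² − 4·(-4)·4 = 89.
Quadratic formula: z = (5 ± √89) / (-8).
So z = -√(89)/8 - 5/8 ≈ -1.8042 or z = -5/8 + √(89)/8 ≈ 0.5542.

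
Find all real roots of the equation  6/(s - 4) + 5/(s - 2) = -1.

s = -8 or s = 3

Multiply both sides by (s - 4)(s - 2):
6(s - 2) + 5(s - 4) = -(s - 4)(s - 2).
Expand and collect terms: -s² - 5s + 24 = 0.
Factor or apply the quadratic formula: s = -8 or s = 3.
Neither value makes a denominator zero (s ≠ 4, s ≠ 2), so both are valid.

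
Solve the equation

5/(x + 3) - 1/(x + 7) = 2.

Multiply both sides by (x + 3)(x + 7):
5(x + 7) - (x + 3) = 2(x + 3)(x + 7).
Expand and collect terms: 2x^2 + 16x + 10 = 0.
By the quadratic formula, x = (-16 +/- sqrt(176)) / 4, so x ~= -0.6834 or x ~= -7.3166.
Neither value makes a denominator zero (x != -3, x != -7), so both are valid.

x = -7.3166 or x = -0.6834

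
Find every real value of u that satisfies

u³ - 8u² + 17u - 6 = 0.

Possible rational roots are divisors of -6. Testing u = 3 gives 0, so (u - 3) is a factor.
Divide: u³ - 8u² + 17u - 6 = (u - 3)(u² - 5u + 2).
Apply the quadratic formula to u² - 5u + 2 = 0: u = (5 ± √17)/2, i.e. u ≈ 4.5616 or u ≈ 0.4384.

u = 0.4384 or u = 3 or u = 4.5616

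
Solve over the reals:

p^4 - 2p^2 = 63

Let u = p^2. The equation becomes u^2 - 2u - 63 = 0.
Factor: (u - 9)(u + 7) = 0, so u = 9 or u = -7.
p^2 = 9 gives p = +/-3.
p^2 = -7 < 0 has no real solution.

p = -3 or p = 3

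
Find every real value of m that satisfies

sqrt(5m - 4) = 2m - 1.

m = 1 or m = 1.25

Square both sides: 5m - 4 = (2m - 1)^2.
Expand and rearrange: 4m^2 - 9m + 5 = 0.
Solving gives m = 1.25 or m = 1.
Check each candidate in the original equation:
  m = 1.25: sqrt(2.25) = 1.5, while 2m - 1 = 1.5 — valid.
  m = 1: sqrt(1) = 1, while 2m - 1 = 1 — valid.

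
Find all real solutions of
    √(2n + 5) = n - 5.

Square both sides: 2n + 5 = (n - 5)².
Expand and rearrange: n² - 12n + 20 = 0.
Solving gives n = 10 or n = 2.
Check each candidate in the original equation:
  n = 10: √(25) = 5, while n - 5 = 5 — valid.
  n = 2: √(9) = 3, while n - 5 = -3 — extraneous.

n = 10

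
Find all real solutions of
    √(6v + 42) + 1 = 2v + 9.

v = -1

Isolate the radical: √(6v + 42) = 2v + 8.
Square both sides: 6v + 42 = (2v + 8)².
Expand and rearrange: 4v² + 26v + 22 = 0.
Solving gives v = -1 or v = -5.5.
Check each candidate in the original equation:
  v = -1: √(36) = 6, while 2v + 8 = 6 — valid.
  v = -5.5: √(9) = 3, while 2v + 8 = -3 — extraneous.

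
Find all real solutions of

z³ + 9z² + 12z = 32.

Rearrange: z³ + 9z² + 12z - 32 = 0.
Possible rational roots are divisors of -32. Testing z = -4 gives 0, so (z + 4) is a factor.
Divide: z³ + 9z² + 12z - 32 = (z + 4)(z² + 5z - 8).
Apply the quadratic formula to z² + 5z - 8 = 0: z = (-5 ± √57)/2, i.e. z ≈ 1.2749 or z ≈ -6.2749.

z = -6.2749 or z = -4 or z = 1.2749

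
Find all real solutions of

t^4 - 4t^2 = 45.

t = -3 or t = 3

Let u = t^2. The equation becomes u^2 - 4u - 45 = 0.
Factor: (u + 5)(u - 9) = 0, so u = -5 or u = 9.
t^2 = -5 < 0 has no real solution.
t^2 = 9 gives t = +/-3.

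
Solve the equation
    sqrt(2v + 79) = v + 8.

v = 1

Square both sides: 2v + 79 = (v + 8)^2.
Expand and rearrange: v^2 + 14v - 15 = 0.
Solving gives v = 1 or v = -15.
Check each candidate in the original equation:
  v = 1: sqrt(81) = 9, while v + 8 = 9 — valid.
  v = -15: sqrt(49) = 7, while v + 8 = -7 — extraneous.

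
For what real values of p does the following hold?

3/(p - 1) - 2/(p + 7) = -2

Multiply both sides by (p - 1)(p + 7):
3(p + 7) - 2(p - 1) = -2(p - 1)(p + 7).
Expand and collect terms: -2p² - 13p - 9 = 0.
By the quadratic formula, p = (13 ± √97) / -4, so p ≈ -5.7122 or p ≈ -0.7878.
Neither value makes a denominator zero (p ≠ 1, p ≠ -7), so both are valid.

p = -5.7122 or p = -0.7878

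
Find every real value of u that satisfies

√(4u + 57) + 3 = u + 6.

u = 6

Isolate the radical: √(4u + 57) = u + 3.
Square both sides: 4u + 57 = (u + 3)².
Expand and rearrange: u² + 2u - 48 = 0.
Solving gives u = 6 or u = -8.
Check each candidate in the original equation:
  u = 6: √(81) = 9, while u + 3 = 9 — valid.
  u = -8: √(25) = 5, while u + 3 = -5 — extraneous.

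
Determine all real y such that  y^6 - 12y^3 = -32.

y = 1.5874 or y = 2

Let u = y^3. The equation becomes u^2 - 12u + 32 = 0.
Factor: (u - 8)(u - 4) = 0, so u = 8 or u = 4.
y^3 = 8 gives y = 2.
y^3 = 4 gives y = (4)^(1/3) ~= 1.5874.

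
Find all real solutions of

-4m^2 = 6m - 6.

m = -2.1861 or m = 0.6861

Rearrange to standard form: -4m^2 - 6m + 6 = 0.
Discriminant: (-6)^2 - 4*(-4)*6 = 132.
Quadratic formula: m = (6 +/- sqrt(132)) / (-8).
So m = -sqrt(33)/4 - 3/4 ~= -2.1861 or m = -3/4 + sqrt(33)/4 ~= 0.6861.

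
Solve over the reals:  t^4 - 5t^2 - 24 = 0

t = -2.8284 or t = 2.8284

Let u = t^2. The equation becomes u^2 - 5u - 24 = 0.
Factor: (u + 3)(u - 8) = 0, so u = -3 or u = 8.
t^2 = -3 < 0 has no real solution.
t^2 = 8 gives t = +/-2*sqrt(2) ~= +/-2.8284.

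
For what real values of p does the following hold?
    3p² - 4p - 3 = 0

p = -0.5352 or p = 1.8685

Discriminant: (-4)² − 4·3·(-3) = 52.
Quadratic formula: p = (4 ± √52) / 6.
So p = 2/3 + √(13)/3 ≈ 1.8685 or p = 2/3 - √(13)/3 ≈ -0.5352.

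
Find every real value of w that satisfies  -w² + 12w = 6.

Rearrange to standard form: -w² + 12w - 6 = 0.
Discriminant: (12)² − 4·(-1)·(-6) = 120.
Quadratic formula: w = (-12 ± √120) / (-2).
So w = 6 - √(30) ≈ 0.5228 or w = √(30) + 6 ≈ 11.4772.

w = 0.5228 or w = 11.4772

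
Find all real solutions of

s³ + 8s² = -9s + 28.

Rearrange: s³ + 8s² + 9s - 28 = 0.
Possible rational roots are divisors of -28. Testing s = -4 gives 0, so (s + 4) is a factor.
Divide: s³ + 8s² + 9s - 28 = (s + 4)(s² + 4s - 7).
Apply the quadratic formula to s² + 4s - 7 = 0: s = (-4 ± √44)/2, i.e. s ≈ 1.3166 or s ≈ -5.3166.

s = -5.3166 or s = -4 or s = 1.3166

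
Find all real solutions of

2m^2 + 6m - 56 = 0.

m = -7 or m = 4

Factor: 2(m + 7)(m - 4) = 0.
So m = -7 or m = 4.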